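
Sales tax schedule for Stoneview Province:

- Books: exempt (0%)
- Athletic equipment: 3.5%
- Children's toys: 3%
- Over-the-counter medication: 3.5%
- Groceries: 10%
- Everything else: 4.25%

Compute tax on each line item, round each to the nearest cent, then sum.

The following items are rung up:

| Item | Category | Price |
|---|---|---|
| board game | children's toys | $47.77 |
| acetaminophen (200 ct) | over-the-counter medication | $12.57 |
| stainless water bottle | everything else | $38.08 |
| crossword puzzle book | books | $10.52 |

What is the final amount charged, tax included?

$112.43

Board game $47.77: children's toys → 3% → $1.43
Acetaminophen (200 ct) $12.57: over-the-counter medication → 3.5% → $0.44
Stainless water bottle $38.08: everything else → 4.25% → $1.62
Crossword puzzle book $10.52: books → 0% → $0.00
Subtotal = $108.94; tax = $3.49; total due = $112.43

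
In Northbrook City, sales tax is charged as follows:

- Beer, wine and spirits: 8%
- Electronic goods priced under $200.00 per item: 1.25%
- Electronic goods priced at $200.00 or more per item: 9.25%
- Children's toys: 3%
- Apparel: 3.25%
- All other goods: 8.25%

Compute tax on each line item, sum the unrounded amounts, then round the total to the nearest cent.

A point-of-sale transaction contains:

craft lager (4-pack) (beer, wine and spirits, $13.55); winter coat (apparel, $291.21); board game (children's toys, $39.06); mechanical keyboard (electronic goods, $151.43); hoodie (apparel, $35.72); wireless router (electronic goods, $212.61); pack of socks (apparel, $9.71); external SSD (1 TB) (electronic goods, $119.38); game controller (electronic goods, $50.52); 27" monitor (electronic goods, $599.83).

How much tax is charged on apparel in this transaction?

Winter coat $291.21: apparel → 3.25% → $9.464325
Hoodie $35.72: apparel → 3.25% → $1.1609
Pack of socks $9.71: apparel → 3.25% → $0.315575
Tax on apparel: unrounded sum = $10.9408 → $10.94

$10.94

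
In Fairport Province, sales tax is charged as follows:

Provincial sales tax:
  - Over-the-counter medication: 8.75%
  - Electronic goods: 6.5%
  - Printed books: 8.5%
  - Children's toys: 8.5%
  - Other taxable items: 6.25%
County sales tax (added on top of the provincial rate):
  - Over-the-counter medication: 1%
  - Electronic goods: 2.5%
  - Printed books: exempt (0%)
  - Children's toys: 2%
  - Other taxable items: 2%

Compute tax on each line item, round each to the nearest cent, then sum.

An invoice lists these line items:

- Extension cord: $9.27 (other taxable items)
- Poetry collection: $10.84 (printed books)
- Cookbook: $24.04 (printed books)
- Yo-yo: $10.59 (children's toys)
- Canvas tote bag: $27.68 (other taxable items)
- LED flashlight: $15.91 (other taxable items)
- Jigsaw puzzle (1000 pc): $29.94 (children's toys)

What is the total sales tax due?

$11.56

Extension cord $9.27: other taxable items → 6.25% + 2% county = 8.25% → $0.76
Poetry collection $10.84: printed books → 8.5% + 0% county = 8.5% → $0.92
Cookbook $24.04: printed books → 8.5% + 0% county = 8.5% → $2.04
Yo-yo $10.59: children's toys → 8.5% + 2% county = 10.5% → $1.11
Canvas tote bag $27.68: other taxable items → 6.25% + 2% county = 8.25% → $2.28
LED flashlight $15.91: other taxable items → 6.25% + 2% county = 8.25% → $1.31
Jigsaw puzzle (1000 pc) $29.94: children's toys → 8.5% + 2% county = 10.5% → $3.14
Total tax = $0.76 + $0.92 + $2.04 + $1.11 + $2.28 + $1.31 + $3.14 = $11.56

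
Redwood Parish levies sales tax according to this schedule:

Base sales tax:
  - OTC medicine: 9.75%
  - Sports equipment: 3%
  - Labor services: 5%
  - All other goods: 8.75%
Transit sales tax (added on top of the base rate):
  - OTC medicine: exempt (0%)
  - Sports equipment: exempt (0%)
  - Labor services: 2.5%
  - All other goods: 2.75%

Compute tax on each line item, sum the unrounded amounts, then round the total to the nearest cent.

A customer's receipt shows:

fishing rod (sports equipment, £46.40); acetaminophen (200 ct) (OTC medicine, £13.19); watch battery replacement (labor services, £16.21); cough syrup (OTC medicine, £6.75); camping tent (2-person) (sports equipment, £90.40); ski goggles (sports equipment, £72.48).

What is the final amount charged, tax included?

£254.87

Fishing rod £46.40: sports equipment → 3% + 0% transit = 3% → £1.392
Acetaminophen (200 ct) £13.19: OTC medicine → 9.75% + 0% transit = 9.75% → £1.286025
Watch battery replacement £16.21: labor services → 5% + 2.5% transit = 7.5% → £1.21575
Cough syrup £6.75: OTC medicine → 9.75% + 0% transit = 9.75% → £0.658125
Camping tent (2-person) £90.40: sports equipment → 3% + 0% transit = 3% → £2.712
Ski goggles £72.48: sports equipment → 3% + 0% transit = 3% → £2.1744
Subtotal = £245.43; unrounded tax = £9.4383 → £9.44; total due = £254.87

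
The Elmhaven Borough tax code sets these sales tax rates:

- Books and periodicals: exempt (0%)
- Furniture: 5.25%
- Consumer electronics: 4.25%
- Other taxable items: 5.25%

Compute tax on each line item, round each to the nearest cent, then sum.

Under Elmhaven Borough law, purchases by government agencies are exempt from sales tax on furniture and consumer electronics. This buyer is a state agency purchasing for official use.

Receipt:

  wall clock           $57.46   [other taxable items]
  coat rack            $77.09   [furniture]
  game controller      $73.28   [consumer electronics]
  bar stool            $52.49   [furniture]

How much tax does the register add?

$3.02

Wall clock $57.46: other taxable items → 5.25% → $3.02
Coat rack $77.09: furniture, buyer-exempt → 0% → $0.00
Game controller $73.28: consumer electronics, buyer-exempt → 0% → $0.00
Bar stool $52.49: furniture, buyer-exempt → 0% → $0.00
Total tax = $3.02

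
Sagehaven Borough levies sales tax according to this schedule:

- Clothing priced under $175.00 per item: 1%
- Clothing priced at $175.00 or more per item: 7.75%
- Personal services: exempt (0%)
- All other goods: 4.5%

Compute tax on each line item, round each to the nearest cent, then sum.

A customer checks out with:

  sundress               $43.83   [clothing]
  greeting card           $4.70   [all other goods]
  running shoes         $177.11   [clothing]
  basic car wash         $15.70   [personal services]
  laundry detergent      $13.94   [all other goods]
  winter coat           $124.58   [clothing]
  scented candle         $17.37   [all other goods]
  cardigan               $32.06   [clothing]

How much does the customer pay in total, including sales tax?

$446.65

Sundress $43.83: clothing, under $175.00 → 1% → $0.44
Greeting card $4.70: all other goods → 4.5% → $0.21
Running shoes $177.11: clothing, $175.00 or more → 7.75% → $13.73
Basic car wash $15.70: personal services → 0% → $0.00
Laundry detergent $13.94: all other goods → 4.5% → $0.63
Winter coat $124.58: clothing, under $175.00 → 1% → $1.25
Scented candle $17.37: all other goods → 4.5% → $0.78
Cardigan $32.06: clothing, under $175.00 → 1% → $0.32
Subtotal = $429.29; tax = $17.36; total due = $446.65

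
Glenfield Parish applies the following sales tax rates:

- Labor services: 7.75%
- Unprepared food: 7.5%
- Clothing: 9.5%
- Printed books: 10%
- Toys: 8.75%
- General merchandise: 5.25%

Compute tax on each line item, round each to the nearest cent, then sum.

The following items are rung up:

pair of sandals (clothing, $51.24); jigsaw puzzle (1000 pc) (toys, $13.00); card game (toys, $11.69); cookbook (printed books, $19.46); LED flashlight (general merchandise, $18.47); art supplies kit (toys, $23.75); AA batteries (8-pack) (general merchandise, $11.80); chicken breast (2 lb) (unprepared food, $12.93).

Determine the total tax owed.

$13.62

Pair of sandals $51.24: clothing → 9.5% → $4.87
Jigsaw puzzle (1000 pc) $13.00: toys → 8.75% → $1.14
Card game $11.69: toys → 8.75% → $1.02
Cookbook $19.46: printed books → 10% → $1.95
LED flashlight $18.47: general merchandise → 5.25% → $0.97
Art supplies kit $23.75: toys → 8.75% → $2.08
AA batteries (8-pack) $11.80: general merchandise → 5.25% → $0.62
Chicken breast (2 lb) $12.93: unprepared food → 7.5% → $0.97
Total tax = $4.87 + $1.14 + $1.02 + $1.95 + $0.97 + $2.08 + $0.62 + $0.97 = $13.62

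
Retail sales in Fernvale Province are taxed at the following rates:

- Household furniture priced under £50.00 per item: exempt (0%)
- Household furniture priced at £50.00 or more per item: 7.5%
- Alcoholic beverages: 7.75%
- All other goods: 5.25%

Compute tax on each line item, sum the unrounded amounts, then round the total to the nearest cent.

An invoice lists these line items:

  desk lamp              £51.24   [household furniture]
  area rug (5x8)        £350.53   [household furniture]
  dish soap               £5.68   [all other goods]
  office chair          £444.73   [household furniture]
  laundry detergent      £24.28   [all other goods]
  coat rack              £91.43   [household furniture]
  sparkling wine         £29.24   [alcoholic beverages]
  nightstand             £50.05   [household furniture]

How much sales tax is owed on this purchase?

Desk lamp £51.24: household furniture, £50.00 or more → 7.5% → £3.843
Area rug (5x8) £350.53: household furniture, £50.00 or more → 7.5% → £26.28975
Dish soap £5.68: all other goods → 5.25% → £0.2982
Office chair £444.73: household furniture, £50.00 or more → 7.5% → £33.35475
Laundry detergent £24.28: all other goods → 5.25% → £1.2747
Coat rack £91.43: household furniture, £50.00 or more → 7.5% → £6.85725
Sparkling wine £29.24: alcoholic beverages → 7.75% → £2.2661
Nightstand £50.05: household furniture, £50.00 or more → 7.5% → £3.75375
Unrounded tax sum = £77.9375 → £77.94

£77.94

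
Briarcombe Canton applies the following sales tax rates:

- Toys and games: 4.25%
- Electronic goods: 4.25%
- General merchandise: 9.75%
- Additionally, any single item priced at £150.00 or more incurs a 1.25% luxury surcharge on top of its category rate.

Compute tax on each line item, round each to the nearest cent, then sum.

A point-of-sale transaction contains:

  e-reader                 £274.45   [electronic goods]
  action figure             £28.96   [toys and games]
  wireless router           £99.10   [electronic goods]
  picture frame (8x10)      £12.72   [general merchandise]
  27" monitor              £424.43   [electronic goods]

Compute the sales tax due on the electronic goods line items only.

E-reader £274.45: electronic goods → 4.25% + 1.25% surcharge = 5.5% → £15.09
Wireless router £99.10: electronic goods → 4.25% → £4.21
27" monitor £424.43: electronic goods → 4.25% + 1.25% surcharge = 5.5% → £23.34
Tax on electronic goods = £15.09 + £4.21 + £23.34 = £42.64

£42.64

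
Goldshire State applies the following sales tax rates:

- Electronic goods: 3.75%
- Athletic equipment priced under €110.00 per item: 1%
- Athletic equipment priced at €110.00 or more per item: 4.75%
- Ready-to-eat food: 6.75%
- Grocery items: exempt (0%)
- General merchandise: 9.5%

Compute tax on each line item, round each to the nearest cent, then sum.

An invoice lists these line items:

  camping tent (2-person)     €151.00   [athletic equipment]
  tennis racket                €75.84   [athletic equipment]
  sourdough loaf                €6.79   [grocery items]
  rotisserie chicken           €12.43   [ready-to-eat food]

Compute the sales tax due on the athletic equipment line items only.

€7.93

Camping tent (2-person) €151.00: athletic equipment, €110.00 or more → 4.75% → €7.17
Tennis racket €75.84: athletic equipment, under €110.00 → 1% → €0.76
Tax on athletic equipment = €7.17 + €0.76 = €7.93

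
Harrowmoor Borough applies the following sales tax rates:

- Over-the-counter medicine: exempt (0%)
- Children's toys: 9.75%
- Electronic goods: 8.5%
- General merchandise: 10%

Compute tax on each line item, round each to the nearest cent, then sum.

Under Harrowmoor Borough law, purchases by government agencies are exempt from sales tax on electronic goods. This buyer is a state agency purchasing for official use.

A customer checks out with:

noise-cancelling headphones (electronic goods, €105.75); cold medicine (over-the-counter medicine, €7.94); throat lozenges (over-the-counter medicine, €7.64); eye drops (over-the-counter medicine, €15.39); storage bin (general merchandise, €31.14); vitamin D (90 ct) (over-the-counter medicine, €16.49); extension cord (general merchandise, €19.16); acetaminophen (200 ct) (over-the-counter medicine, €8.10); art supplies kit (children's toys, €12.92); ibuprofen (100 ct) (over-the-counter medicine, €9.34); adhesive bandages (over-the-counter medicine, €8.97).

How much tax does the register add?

Noise-cancelling headphones €105.75: electronic goods, buyer-exempt → 0% → €0.00
Cold medicine €7.94: over-the-counter medicine → 0% → €0.00
Throat lozenges €7.64: over-the-counter medicine → 0% → €0.00
Eye drops €15.39: over-the-counter medicine → 0% → €0.00
Storage bin €31.14: general merchandise → 10% → €3.11
Vitamin D (90 ct) €16.49: over-the-counter medicine → 0% → €0.00
Extension cord €19.16: general merchandise → 10% → €1.92
Acetaminophen (200 ct) €8.10: over-the-counter medicine → 0% → €0.00
Art supplies kit €12.92: children's toys → 9.75% → €1.26
Ibuprofen (100 ct) €9.34: over-the-counter medicine → 0% → €0.00
Adhesive bandages €8.97: over-the-counter medicine → 0% → €0.00
Total tax = €3.11 + €1.92 + €1.26 = €6.29

€6.29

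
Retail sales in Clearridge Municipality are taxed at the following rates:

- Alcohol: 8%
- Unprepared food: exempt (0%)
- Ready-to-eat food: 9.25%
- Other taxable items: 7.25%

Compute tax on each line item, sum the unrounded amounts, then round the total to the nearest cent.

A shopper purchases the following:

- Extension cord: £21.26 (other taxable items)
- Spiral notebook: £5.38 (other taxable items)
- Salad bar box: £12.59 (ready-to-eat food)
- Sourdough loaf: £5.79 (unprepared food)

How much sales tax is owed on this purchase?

Extension cord £21.26: other taxable items → 7.25% → £1.54135
Spiral notebook £5.38: other taxable items → 7.25% → £0.39005
Salad bar box £12.59: ready-to-eat food → 9.25% → £1.164575
Sourdough loaf £5.79: unprepared food → 0% → £0.00
Unrounded tax sum = £3.095975 → £3.10

£3.10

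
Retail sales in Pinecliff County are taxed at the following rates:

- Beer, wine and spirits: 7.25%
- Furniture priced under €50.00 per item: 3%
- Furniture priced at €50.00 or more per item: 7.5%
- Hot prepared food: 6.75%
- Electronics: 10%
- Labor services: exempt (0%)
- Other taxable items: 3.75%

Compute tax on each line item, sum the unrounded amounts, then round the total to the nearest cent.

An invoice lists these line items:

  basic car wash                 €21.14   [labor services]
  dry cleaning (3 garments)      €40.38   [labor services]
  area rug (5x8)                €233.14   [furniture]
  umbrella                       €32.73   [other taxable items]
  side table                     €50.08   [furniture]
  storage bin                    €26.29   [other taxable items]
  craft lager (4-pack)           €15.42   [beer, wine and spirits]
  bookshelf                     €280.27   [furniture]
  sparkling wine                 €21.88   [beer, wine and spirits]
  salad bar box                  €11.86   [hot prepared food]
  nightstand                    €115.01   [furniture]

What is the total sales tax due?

Basic car wash €21.14: labor services → 0% → €0.00
Dry cleaning (3 garments) €40.38: labor services → 0% → €0.00
Area rug (5x8) €233.14: furniture, €50.00 or more → 7.5% → €17.4855
Umbrella €32.73: other taxable items → 3.75% → €1.227375
Side table €50.08: furniture, €50.00 or more → 7.5% → €3.756
Storage bin €26.29: other taxable items → 3.75% → €0.985875
Craft lager (4-pack) €15.42: beer, wine and spirits → 7.25% → €1.11795
Bookshelf €280.27: furniture, €50.00 or more → 7.5% → €21.02025
Sparkling wine €21.88: beer, wine and spirits → 7.25% → €1.5863
Salad bar box €11.86: hot prepared food → 6.75% → €0.80055
Nightstand €115.01: furniture, €50.00 or more → 7.5% → €8.62575
Unrounded tax sum = €56.60555 → €56.61

€56.61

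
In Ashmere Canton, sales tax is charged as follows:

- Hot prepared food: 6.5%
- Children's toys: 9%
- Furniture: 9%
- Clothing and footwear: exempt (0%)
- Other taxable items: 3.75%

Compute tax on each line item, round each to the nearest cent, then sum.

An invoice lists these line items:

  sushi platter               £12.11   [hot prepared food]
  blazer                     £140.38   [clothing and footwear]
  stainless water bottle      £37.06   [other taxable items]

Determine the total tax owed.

Sushi platter £12.11: hot prepared food → 6.5% → £0.79
Blazer £140.38: clothing and footwear → 0% → £0.00
Stainless water bottle £37.06: other taxable items → 3.75% → £1.39
Total tax = £0.79 + £1.39 = £2.18

£2.18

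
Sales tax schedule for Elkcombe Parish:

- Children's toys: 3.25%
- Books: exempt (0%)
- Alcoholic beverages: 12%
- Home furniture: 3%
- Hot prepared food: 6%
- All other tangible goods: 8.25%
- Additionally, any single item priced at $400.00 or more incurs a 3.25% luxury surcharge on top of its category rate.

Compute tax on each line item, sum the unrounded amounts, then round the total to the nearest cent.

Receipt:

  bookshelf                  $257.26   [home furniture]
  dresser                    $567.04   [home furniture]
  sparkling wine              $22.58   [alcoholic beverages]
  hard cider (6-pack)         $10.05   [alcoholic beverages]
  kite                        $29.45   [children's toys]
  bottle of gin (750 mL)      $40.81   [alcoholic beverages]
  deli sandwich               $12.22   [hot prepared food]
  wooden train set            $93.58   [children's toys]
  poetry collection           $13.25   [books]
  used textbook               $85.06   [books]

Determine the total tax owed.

Bookshelf $257.26: home furniture → 3% → $7.7178
Dresser $567.04: home furniture → 3% + 3.25% surcharge = 6.25% → $35.44
Sparkling wine $22.58: alcoholic beverages → 12% → $2.7096
Hard cider (6-pack) $10.05: alcoholic beverages → 12% → $1.206
Kite $29.45: children's toys → 3.25% → $0.957125
Bottle of gin (750 mL) $40.81: alcoholic beverages → 12% → $4.8972
Deli sandwich $12.22: hot prepared food → 6% → $0.7332
Wooden train set $93.58: children's toys → 3.25% → $3.04135
Poetry collection $13.25: books → 0% → $0.00
Used textbook $85.06: books → 0% → $0.00
Unrounded tax sum = $56.702275 → $56.70

$56.70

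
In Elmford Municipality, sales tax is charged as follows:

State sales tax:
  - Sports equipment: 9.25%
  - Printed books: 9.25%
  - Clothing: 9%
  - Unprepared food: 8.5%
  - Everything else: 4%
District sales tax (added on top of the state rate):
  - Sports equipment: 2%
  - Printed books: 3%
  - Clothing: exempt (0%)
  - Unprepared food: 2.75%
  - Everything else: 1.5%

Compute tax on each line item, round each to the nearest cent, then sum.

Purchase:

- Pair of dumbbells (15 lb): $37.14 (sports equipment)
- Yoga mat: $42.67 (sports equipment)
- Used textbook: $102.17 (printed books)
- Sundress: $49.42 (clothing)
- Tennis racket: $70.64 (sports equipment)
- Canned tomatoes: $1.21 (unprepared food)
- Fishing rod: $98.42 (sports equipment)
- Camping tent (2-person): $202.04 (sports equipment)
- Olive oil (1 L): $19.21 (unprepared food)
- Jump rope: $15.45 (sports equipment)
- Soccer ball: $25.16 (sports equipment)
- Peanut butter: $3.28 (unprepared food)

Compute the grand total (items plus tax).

$741.75

Pair of dumbbells (15 lb) $37.14: sports equipment → 9.25% + 2% district = 11.25% → $4.18
Yoga mat $42.67: sports equipment → 9.25% + 2% district = 11.25% → $4.80
Used textbook $102.17: printed books → 9.25% + 3% district = 12.25% → $12.52
Sundress $49.42: clothing → 9% + 0% district = 9% → $4.45
Tennis racket $70.64: sports equipment → 9.25% + 2% district = 11.25% → $7.95
Canned tomatoes $1.21: unprepared food → 8.5% + 2.75% district = 11.25% → $0.14
Fishing rod $98.42: sports equipment → 9.25% + 2% district = 11.25% → $11.07
Camping tent (2-person) $202.04: sports equipment → 9.25% + 2% district = 11.25% → $22.73
Olive oil (1 L) $19.21: unprepared food → 8.5% + 2.75% district = 11.25% → $2.16
Jump rope $15.45: sports equipment → 9.25% + 2% district = 11.25% → $1.74
Soccer ball $25.16: sports equipment → 9.25% + 2% district = 11.25% → $2.83
Peanut butter $3.28: unprepared food → 8.5% + 2.75% district = 11.25% → $0.37
Subtotal = $666.81; tax = $74.94; total due = $741.75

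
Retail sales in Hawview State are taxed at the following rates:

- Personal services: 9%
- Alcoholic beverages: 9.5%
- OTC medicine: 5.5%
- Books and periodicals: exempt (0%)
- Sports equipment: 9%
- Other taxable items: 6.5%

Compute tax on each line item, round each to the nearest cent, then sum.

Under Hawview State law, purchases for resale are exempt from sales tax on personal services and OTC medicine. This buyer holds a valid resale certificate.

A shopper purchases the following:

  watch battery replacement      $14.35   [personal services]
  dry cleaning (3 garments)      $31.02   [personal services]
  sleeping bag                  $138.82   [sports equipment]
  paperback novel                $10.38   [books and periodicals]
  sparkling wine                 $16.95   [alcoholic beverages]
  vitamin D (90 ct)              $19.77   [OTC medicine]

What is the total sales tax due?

$14.10

Watch battery replacement $14.35: personal services, buyer-exempt → 0% → $0.00
Dry cleaning (3 garments) $31.02: personal services, buyer-exempt → 0% → $0.00
Sleeping bag $138.82: sports equipment → 9% → $12.49
Paperback novel $10.38: books and periodicals → 0% → $0.00
Sparkling wine $16.95: alcoholic beverages → 9.5% → $1.61
Vitamin D (90 ct) $19.77: OTC medicine, buyer-exempt → 0% → $0.00
Total tax = $12.49 + $1.61 = $14.10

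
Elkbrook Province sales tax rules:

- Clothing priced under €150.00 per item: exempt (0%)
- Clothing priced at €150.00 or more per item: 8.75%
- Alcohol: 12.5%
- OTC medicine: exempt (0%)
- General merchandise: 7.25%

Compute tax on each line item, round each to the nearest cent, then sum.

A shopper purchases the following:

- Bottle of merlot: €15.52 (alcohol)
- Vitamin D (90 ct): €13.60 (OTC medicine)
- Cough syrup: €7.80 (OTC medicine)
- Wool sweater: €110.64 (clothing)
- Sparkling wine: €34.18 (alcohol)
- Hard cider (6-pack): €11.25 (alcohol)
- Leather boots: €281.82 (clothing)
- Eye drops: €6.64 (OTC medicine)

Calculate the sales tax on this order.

Bottle of merlot €15.52: alcohol → 12.5% → €1.94
Vitamin D (90 ct) €13.60: OTC medicine → 0% → €0.00
Cough syrup €7.80: OTC medicine → 0% → €0.00
Wool sweater €110.64: clothing, under €150.00 → 0% → €0.00
Sparkling wine €34.18: alcohol → 12.5% → €4.27
Hard cider (6-pack) €11.25: alcohol → 12.5% → €1.41
Leather boots €281.82: clothing, €150.00 or more → 8.75% → €24.66
Eye drops €6.64: OTC medicine → 0% → €0.00
Total tax = €1.94 + €4.27 + €1.41 + €24.66 = €32.28

€32.28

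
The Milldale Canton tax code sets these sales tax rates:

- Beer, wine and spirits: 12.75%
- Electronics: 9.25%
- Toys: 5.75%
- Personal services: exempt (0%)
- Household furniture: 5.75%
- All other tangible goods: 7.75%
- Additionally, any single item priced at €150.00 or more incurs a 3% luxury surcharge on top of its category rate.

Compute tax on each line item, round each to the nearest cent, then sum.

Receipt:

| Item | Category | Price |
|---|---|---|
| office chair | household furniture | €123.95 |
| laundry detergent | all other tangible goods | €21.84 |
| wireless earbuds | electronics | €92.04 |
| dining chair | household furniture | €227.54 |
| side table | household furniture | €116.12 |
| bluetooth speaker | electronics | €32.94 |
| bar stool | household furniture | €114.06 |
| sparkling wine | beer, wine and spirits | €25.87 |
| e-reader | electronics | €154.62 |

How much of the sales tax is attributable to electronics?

Wireless earbuds €92.04: electronics → 9.25% → €8.51
Bluetooth speaker €32.94: electronics → 9.25% → €3.05
E-reader €154.62: electronics → 9.25% + 3% surcharge = 12.25% → €18.94
Tax on electronics = €8.51 + €3.05 + €18.94 = €30.50

€30.50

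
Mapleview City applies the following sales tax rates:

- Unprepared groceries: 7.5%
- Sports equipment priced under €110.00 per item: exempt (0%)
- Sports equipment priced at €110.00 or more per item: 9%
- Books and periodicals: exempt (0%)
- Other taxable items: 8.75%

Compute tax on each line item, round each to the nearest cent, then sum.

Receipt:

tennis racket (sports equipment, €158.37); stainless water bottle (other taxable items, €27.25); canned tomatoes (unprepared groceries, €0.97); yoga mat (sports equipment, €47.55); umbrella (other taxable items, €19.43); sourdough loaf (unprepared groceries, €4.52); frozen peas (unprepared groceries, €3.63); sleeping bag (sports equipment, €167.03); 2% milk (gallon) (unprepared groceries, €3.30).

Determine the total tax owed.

€34.29

Tennis racket €158.37: sports equipment, €110.00 or more → 9% → €14.25
Stainless water bottle €27.25: other taxable items → 8.75% → €2.38
Canned tomatoes €0.97: unprepared groceries → 7.5% → €0.07
Yoga mat €47.55: sports equipment, under €110.00 → 0% → €0.00
Umbrella €19.43: other taxable items → 8.75% → €1.70
Sourdough loaf €4.52: unprepared groceries → 7.5% → €0.34
Frozen peas €3.63: unprepared groceries → 7.5% → €0.27
Sleeping bag €167.03: sports equipment, €110.00 or more → 9% → €15.03
2% milk (gallon) €3.30: unprepared groceries → 7.5% → €0.25
Total tax = €14.25 + €2.38 + €0.07 + €1.70 + €0.34 + €0.27 + €15.03 + €0.25 = €34.29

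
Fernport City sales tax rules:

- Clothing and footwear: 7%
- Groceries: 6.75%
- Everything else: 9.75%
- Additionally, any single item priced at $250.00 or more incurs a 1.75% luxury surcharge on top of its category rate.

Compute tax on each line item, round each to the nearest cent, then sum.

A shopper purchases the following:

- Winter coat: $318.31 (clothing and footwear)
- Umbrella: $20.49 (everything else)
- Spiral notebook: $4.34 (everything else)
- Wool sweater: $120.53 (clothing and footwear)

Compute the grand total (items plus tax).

Winter coat $318.31: clothing and footwear → 7% + 1.75% surcharge = 8.75% → $27.85
Umbrella $20.49: everything else → 9.75% → $2.00
Spiral notebook $4.34: everything else → 9.75% → $0.42
Wool sweater $120.53: clothing and footwear → 7% → $8.44
Subtotal = $463.67; tax = $38.71; total due = $502.38

$502.38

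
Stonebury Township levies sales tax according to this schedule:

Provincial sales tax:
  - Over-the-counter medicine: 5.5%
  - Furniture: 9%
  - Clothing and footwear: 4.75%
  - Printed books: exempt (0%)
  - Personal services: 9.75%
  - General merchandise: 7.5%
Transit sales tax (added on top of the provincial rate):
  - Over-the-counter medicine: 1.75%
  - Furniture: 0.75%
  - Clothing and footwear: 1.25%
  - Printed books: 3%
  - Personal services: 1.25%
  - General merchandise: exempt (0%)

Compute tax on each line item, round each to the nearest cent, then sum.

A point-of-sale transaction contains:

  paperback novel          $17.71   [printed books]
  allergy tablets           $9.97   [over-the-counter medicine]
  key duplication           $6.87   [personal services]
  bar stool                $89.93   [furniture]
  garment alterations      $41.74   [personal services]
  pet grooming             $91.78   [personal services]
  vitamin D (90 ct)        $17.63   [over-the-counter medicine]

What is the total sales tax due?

Paperback novel $17.71: printed books → 0% + 3% transit = 3% → $0.53
Allergy tablets $9.97: over-the-counter medicine → 5.5% + 1.75% transit = 7.25% → $0.72
Key duplication $6.87: personal services → 9.75% + 1.25% transit = 11% → $0.76
Bar stool $89.93: furniture → 9% + 0.75% transit = 9.75% → $8.77
Garment alterations $41.74: personal services → 9.75% + 1.25% transit = 11% → $4.59
Pet grooming $91.78: personal services → 9.75% + 1.25% transit = 11% → $10.10
Vitamin D (90 ct) $17.63: over-the-counter medicine → 5.5% + 1.75% transit = 7.25% → $1.28
Total tax = $0.53 + $0.72 + $0.76 + $8.77 + $4.59 + $10.10 + $1.28 = $26.75

$26.75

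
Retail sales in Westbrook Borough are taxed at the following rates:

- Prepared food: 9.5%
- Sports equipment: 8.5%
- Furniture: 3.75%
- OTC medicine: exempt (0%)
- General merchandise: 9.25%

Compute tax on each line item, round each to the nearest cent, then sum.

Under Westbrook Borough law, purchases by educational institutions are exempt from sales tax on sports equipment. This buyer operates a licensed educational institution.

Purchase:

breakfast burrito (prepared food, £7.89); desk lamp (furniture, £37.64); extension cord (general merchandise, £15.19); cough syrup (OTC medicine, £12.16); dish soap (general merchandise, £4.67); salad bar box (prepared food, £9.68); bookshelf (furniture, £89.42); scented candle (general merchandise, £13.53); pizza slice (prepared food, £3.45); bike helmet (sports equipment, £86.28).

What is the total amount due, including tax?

Breakfast burrito £7.89: prepared food → 9.5% → £0.75
Desk lamp £37.64: furniture → 3.75% → £1.41
Extension cord £15.19: general merchandise → 9.25% → £1.41
Cough syrup £12.16: OTC medicine → 0% → £0.00
Dish soap £4.67: general merchandise → 9.25% → £0.43
Salad bar box £9.68: prepared food → 9.5% → £0.92
Bookshelf £89.42: furniture → 3.75% → £3.35
Scented candle £13.53: general merchandise → 9.25% → £1.25
Pizza slice £3.45: prepared food → 9.5% → £0.33
Bike helmet £86.28: sports equipment, buyer-exempt → 0% → £0.00
Subtotal = £279.91; tax = £9.85; total due = £289.76

£289.76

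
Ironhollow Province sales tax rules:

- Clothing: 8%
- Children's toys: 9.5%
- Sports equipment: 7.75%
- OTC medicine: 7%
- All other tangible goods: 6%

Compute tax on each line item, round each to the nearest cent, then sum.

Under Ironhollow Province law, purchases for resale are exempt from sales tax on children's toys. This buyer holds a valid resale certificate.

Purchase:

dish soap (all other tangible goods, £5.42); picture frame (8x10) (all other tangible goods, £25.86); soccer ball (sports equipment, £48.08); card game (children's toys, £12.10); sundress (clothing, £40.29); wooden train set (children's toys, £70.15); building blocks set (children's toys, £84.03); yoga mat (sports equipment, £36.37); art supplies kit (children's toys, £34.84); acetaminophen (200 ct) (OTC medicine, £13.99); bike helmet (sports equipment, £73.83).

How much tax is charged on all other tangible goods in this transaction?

Dish soap £5.42: all other tangible goods → 6% → £0.33
Picture frame (8x10) £25.86: all other tangible goods → 6% → £1.55
Tax on all other tangible goods = £0.33 + £1.55 = £1.88

£1.88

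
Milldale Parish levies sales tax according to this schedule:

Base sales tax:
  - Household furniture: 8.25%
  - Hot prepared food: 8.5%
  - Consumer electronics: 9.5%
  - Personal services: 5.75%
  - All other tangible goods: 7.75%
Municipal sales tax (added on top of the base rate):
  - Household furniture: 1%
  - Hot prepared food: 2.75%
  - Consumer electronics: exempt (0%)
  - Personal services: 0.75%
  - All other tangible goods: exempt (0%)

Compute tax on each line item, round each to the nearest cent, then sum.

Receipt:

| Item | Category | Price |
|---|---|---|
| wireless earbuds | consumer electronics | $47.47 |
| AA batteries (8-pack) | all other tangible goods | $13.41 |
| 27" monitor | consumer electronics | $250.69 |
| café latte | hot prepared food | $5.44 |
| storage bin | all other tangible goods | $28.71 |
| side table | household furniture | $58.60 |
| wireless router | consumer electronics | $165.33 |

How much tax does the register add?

$53.34

Wireless earbuds $47.47: consumer electronics → 9.5% + 0% municipal = 9.5% → $4.51
AA batteries (8-pack) $13.41: all other tangible goods → 7.75% + 0% municipal = 7.75% → $1.04
27" monitor $250.69: consumer electronics → 9.5% + 0% municipal = 9.5% → $23.82
Café latte $5.44: hot prepared food → 8.5% + 2.75% municipal = 11.25% → $0.61
Storage bin $28.71: all other tangible goods → 7.75% + 0% municipal = 7.75% → $2.23
Side table $58.60: household furniture → 8.25% + 1% municipal = 9.25% → $5.42
Wireless router $165.33: consumer electronics → 9.5% + 0% municipal = 9.5% → $15.71
Total tax = $4.51 + $1.04 + $23.82 + $0.61 + $2.23 + $5.42 + $15.71 = $53.34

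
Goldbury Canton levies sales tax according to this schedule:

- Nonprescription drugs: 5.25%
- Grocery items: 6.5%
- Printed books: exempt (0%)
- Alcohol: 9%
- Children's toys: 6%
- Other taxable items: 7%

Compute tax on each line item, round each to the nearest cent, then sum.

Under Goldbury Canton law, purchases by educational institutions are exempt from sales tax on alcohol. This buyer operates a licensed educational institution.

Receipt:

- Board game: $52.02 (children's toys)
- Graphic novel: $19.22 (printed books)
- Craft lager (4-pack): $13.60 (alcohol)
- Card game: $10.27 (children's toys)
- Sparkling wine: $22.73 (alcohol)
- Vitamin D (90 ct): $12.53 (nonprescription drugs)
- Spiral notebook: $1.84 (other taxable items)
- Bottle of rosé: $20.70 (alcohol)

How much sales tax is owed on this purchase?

Board game $52.02: children's toys → 6% → $3.12
Graphic novel $19.22: printed books → 0% → $0.00
Craft lager (4-pack) $13.60: alcohol, buyer-exempt → 0% → $0.00
Card game $10.27: children's toys → 6% → $0.62
Sparkling wine $22.73: alcohol, buyer-exempt → 0% → $0.00
Vitamin D (90 ct) $12.53: nonprescription drugs → 5.25% → $0.66
Spiral notebook $1.84: other taxable items → 7% → $0.13
Bottle of rosé $20.70: alcohol, buyer-exempt → 0% → $0.00
Total tax = $3.12 + $0.62 + $0.66 + $0.13 = $4.53

$4.53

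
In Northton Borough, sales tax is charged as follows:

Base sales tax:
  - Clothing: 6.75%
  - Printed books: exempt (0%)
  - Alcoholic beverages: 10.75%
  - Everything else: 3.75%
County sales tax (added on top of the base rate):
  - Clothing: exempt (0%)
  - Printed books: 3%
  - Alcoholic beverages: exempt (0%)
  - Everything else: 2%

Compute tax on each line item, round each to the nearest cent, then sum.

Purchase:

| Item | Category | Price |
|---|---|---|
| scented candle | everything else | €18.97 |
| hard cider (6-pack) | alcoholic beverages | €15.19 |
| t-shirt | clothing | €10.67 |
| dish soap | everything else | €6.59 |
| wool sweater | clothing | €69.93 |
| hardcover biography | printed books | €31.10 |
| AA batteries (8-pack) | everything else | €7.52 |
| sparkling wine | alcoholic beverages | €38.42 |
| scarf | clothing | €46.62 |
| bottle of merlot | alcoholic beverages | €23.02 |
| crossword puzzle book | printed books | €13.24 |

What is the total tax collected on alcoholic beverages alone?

€8.23

Hard cider (6-pack) €15.19: alcoholic beverages → 10.75% + 0% county = 10.75% → €1.63
Sparkling wine €38.42: alcoholic beverages → 10.75% + 0% county = 10.75% → €4.13
Bottle of merlot €23.02: alcoholic beverages → 10.75% + 0% county = 10.75% → €2.47
Tax on alcoholic beverages = €1.63 + €4.13 + €2.47 = €8.23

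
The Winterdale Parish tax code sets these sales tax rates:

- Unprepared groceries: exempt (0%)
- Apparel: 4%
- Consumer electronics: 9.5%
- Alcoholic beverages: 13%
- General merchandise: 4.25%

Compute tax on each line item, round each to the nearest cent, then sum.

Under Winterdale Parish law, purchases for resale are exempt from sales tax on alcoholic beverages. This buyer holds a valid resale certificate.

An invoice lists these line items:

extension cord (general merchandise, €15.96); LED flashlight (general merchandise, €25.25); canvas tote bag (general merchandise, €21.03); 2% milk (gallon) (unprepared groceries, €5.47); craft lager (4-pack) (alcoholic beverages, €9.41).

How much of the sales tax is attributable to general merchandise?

Extension cord €15.96: general merchandise → 4.25% → €0.68
LED flashlight €25.25: general merchandise → 4.25% → €1.07
Canvas tote bag €21.03: general merchandise → 4.25% → €0.89
Tax on general merchandise = €0.68 + €1.07 + €0.89 = €2.64

€2.64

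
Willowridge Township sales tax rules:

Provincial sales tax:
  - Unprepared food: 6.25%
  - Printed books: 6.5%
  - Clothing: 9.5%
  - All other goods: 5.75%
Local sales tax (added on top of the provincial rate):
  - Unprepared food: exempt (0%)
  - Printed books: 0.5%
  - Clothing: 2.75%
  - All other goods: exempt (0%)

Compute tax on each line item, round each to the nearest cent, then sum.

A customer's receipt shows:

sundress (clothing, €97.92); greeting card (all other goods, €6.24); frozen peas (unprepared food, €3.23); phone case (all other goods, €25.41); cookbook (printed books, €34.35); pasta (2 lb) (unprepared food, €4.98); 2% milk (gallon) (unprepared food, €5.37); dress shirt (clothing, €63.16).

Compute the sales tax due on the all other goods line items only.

€1.82

Greeting card €6.24: all other goods → 5.75% + 0% local = 5.75% → €0.36
Phone case €25.41: all other goods → 5.75% + 0% local = 5.75% → €1.46
Tax on all other goods = €0.36 + €1.46 = €1.82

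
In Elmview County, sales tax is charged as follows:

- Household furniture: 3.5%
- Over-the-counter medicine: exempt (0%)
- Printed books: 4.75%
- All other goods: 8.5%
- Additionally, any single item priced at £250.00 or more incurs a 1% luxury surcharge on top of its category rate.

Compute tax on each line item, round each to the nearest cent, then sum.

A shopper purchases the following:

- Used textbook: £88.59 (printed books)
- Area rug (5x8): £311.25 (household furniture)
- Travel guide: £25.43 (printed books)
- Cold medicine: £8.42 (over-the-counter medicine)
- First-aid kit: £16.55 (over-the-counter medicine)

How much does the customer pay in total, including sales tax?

£469.67

Used textbook £88.59: printed books → 4.75% → £4.21
Area rug (5x8) £311.25: household furniture → 3.5% + 1% surcharge = 4.5% → £14.01
Travel guide £25.43: printed books → 4.75% → £1.21
Cold medicine £8.42: over-the-counter medicine → 0% → £0.00
First-aid kit £16.55: over-the-counter medicine → 0% → £0.00
Subtotal = £450.24; tax = £19.43; total due = £469.67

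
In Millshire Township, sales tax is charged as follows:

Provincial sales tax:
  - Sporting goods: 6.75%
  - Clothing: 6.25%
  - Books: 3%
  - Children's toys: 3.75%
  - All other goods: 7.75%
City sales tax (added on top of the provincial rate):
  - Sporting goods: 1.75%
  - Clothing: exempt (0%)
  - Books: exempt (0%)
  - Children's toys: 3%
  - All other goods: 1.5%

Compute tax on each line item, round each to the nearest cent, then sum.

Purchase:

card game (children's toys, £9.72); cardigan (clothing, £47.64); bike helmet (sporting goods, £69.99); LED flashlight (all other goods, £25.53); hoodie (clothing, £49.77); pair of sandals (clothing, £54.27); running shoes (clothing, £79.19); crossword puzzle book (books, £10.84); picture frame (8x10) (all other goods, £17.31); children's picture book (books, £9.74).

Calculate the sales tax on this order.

£25.62

Card game £9.72: children's toys → 3.75% + 3% city = 6.75% → £0.66
Cardigan £47.64: clothing → 6.25% + 0% city = 6.25% → £2.98
Bike helmet £69.99: sporting goods → 6.75% + 1.75% city = 8.5% → £5.95
LED flashlight £25.53: all other goods → 7.75% + 1.5% city = 9.25% → £2.36
Hoodie £49.77: clothing → 6.25% + 0% city = 6.25% → £3.11
Pair of sandals £54.27: clothing → 6.25% + 0% city = 6.25% → £3.39
Running shoes £79.19: clothing → 6.25% + 0% city = 6.25% → £4.95
Crossword puzzle book £10.84: books → 3% + 0% city = 3% → £0.33
Picture frame (8x10) £17.31: all other goods → 7.75% + 1.5% city = 9.25% → £1.60
Children's picture book £9.74: books → 3% + 0% city = 3% → £0.29
Total tax = £0.66 + £2.98 + £5.95 + £2.36 + £3.11 + £3.39 + £4.95 + £0.33 + £1.60 + £0.29 = £25.62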